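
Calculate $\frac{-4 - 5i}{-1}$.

Divisor is real, so divide each part by -1:
= 4 + 5i


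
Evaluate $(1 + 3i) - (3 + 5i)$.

(1 - 3) + (3 - 5)i = -2 - 2i


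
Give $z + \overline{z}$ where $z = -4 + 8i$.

z + conjugate(z) = (a + bi) + (a - bi) = 2a
= 2 * (-4) = -8


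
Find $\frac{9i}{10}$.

Divisor is real, so divide each part by 10:
= 0 + (9/10)i


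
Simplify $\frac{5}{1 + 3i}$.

Multiply numerator and denominator by conjugate (1 - 3i):
= (5)(1 - 3i) / (1^2 + 3^2)
= (5 - 15i) / 10
Divide through by 5: (1 - 3i) / 2
= 1/2 - (3/2)i


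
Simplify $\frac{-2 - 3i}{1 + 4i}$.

Multiply numerator and denominator by conjugate (1 - 4i):
= (-2 - 3i)(1 - 4i) / (1^2 + 4^2)
= (-14 + 5i) / 17
= -14/17 + (5/17)i


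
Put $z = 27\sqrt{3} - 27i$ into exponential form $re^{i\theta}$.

r = |z| = sqrt((27*sqrt(3))^2 + (-27)^2) = sqrt(2187 + 729) = sqrt(2916) = 54
θ = arctan(b/a) = arctan(-27/46.7654) (quadrant-adjusted) = -30° = -π/6
z = 54e^(-i*π/6)


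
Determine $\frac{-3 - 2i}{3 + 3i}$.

Multiply numerator and denominator by conjugate (3 - 3i):
= (-3 - 2i)(3 - 3i) / (3^2 + 3^2)
= (-15 + 3i) / 18
Divide through by 3: (-5 + i) / 6
= -5/6 + (1/6)i


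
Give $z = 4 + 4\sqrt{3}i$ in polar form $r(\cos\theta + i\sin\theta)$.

r = |z| = sqrt(a^2 + b^2) = sqrt((4)^2 + (4*sqrt(3))^2) = sqrt(16 + 48) = sqrt(64) = 8
θ = arctan(b/a) = arctan(6.9282/4) (quadrant-adjusted) = 60°
z = 8(cos 60° + i sin 60°)


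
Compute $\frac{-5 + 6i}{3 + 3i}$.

Multiply numerator and denominator by conjugate (3 - 3i):
= (-5 + 6i)(3 - 3i) / (3^2 + 3^2)
= (3 + 33i) / 18
Divide through by 3: (1 + 11i) / 6
= 1/6 + (11/6)i


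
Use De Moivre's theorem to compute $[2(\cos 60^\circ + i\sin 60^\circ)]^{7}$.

By De Moivre: z^n = r^n(cos(nθ) + i sin(nθ))
= 2^7(cos(7*60°) + i sin(7*60°))
= 128(cos 60° + i sin 60°)
= 64 + 64*sqrt(3)i


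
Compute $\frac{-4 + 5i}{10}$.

Divisor is real, so divide each part by 10:
= -2/5 + (1/2)i


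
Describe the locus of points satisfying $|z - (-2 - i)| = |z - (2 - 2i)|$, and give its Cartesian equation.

|z - z1| = |z - z2| means z is equidistant from z1 and z2,
i.e. the perpendicular bisector of the segment from (-2, -1) to (2, -2) (midpoint (0, -3/2)).
With z = x + yi, square both sides:
(x - (-2))^2 + (y - (-1))^2 = (x - 2)^2 + (y - (-2))^2
The x^2 and y^2 terms cancel: 8x + (-2)y = 8 - 5 = 3
Simplify: 8x - 2y = 3
Locus: Perpendicular bisector of the segment from (-2, -1) to (2, -2): the line 8x - 2y = 3


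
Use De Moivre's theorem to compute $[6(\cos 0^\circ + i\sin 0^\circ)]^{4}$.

By De Moivre: z^n = r^n(cos(nθ) + i sin(nθ))
= 6^4(cos(4*0°) + i sin(4*0°))
= 1296(cos 0° + i sin 0°)
= 1296


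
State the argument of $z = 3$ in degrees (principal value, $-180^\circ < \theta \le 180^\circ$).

b = 0 and a > 0, so z lies on the positive real axis: θ = 0°


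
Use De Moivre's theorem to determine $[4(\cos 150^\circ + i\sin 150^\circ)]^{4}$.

By De Moivre: z^n = r^n(cos(nθ) + i sin(nθ))
= 4^4(cos(4*150°) + i sin(4*150°))
= 256(cos 240° + i sin 240°)
= -128 - 128*sqrt(3)i


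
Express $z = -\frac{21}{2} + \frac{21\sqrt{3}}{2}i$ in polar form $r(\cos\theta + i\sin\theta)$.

r = |z| = sqrt(a^2 + b^2) = sqrt((-21/2)^2 + (21*sqrt(3)/2)^2) = sqrt(441/4 + 1323/4) = sqrt(441) = 21
θ = arctan(b/a) = arctan(18.1865/-10.5) (quadrant-adjusted) = 120°
z = 21(cos 120° + i sin 120°)


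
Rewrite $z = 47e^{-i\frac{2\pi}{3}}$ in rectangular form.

a = r cos θ = 47 * -1/2 = -47/2
b = r sin θ = 47 * -sqrt(3)/2 = -47*sqrt(3)/2
z = -47/2 - (47*sqrt(3)/2)i


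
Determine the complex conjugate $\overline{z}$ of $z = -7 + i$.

If z = a + bi, then conjugate(z) = a - bi
conjugate(-7 + i) = -7 - i


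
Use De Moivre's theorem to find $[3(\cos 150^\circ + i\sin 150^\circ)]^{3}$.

By De Moivre: z^n = r^n(cos(nθ) + i sin(nθ))
= 3^3(cos(3*150°) + i sin(3*150°))
= 27(cos 90° + i sin 90°)
= 27i


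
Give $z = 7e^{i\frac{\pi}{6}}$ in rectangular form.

a = r cos θ = 7 * sqrt(3)/2 = 7*sqrt(3)/2
b = r sin θ = 7 * 1/2 = 7/2
z = 7*sqrt(3)/2 + (7/2)i


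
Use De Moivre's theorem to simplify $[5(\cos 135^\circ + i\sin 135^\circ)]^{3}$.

By De Moivre: z^n = r^n(cos(nθ) + i sin(nθ))
= 5^3(cos(3*135°) + i sin(3*135°))
= 125(cos 45° + i sin 45°)
= 125*sqrt(2)/2 + (125*sqrt(2)/2)i


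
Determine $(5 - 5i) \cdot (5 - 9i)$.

(a1*a2 - b1*b2) + (a1*b2 + b1*a2)i
= (25 - 45) + (-45 + (-25))i
= -20 - 70i


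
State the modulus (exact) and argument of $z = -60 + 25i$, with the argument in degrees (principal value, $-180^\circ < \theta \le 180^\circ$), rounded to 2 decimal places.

|z| = sqrt((-60)^2 + 25^2) = 65
arg(z) = arctan(b/a) = arctan(25/-60) (quadrant-adjusted) = 157.38°


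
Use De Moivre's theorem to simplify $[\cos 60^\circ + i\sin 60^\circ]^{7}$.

By De Moivre: z^n = r^n(cos(nθ) + i sin(nθ))
= 1^7(cos(7*60°) + i sin(7*60°))
= 1(cos 60° + i sin 60°)
= 1/2 + (sqrt(3)/2)i


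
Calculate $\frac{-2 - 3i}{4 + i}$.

Multiply numerator and denominator by conjugate (4 - i):
= (-2 - 3i)(4 - i) / (4^2 + 1^2)
= (-11 - 10i) / 17
= -11/17 - (10/17)i


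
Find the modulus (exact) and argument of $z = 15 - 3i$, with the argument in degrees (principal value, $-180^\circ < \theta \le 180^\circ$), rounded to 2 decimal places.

|z| = sqrt(15^2 + (-3)^2) = sqrt(234)
arg(z) = arctan(b/a) = arctan(-3/15) (quadrant-adjusted) = -11.31°


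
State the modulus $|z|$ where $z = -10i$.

|z| = sqrt(a^2 + b^2) = sqrt(0^2 + (-10)^2) = sqrt(100) = 10


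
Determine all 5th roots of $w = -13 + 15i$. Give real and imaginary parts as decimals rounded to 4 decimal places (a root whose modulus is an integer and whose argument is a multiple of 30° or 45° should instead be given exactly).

|w| = sqrt(394) ≈ 19.849433, arg(w) ≈ 130.914383°
Root modulus = sqrt(394)^(1/5) ≈ 1.817815
Root arguments: θ_k = (arg(w) + 360°k)/5 for k = 0, 1, ..., 4
Compute each root as (root modulus)(cos θ_k + i sin θ_k) using full-precision intermediates, then round to 4 decimal places.
Roots: 1.6313 + 0.8021i, -0.2587 + 1.7993i, -1.7912 + 0.3099i, -0.8483 - 1.6078i, 1.2669 - 1.3036i


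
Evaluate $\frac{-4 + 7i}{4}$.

Divisor is real, so divide each part by 4:
= -1 + (7/4)i


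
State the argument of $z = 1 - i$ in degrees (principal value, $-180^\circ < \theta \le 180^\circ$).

θ = arctan(b/a) = arctan(-1/1) (quadrant-adjusted) = -45°


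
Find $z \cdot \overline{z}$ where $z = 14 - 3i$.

z * conjugate(z) = |z|^2 = a^2 + b^2
= 14^2 + (-3)^2 = 205


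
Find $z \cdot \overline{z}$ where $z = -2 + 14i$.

z * conjugate(z) = |z|^2 = a^2 + b^2
= (-2)^2 + 14^2 = 200


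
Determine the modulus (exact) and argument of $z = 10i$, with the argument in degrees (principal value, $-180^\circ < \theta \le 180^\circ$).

|z| = sqrt(0^2 + 10^2) = 10
a = 0 and b > 0, so z lies on the positive imaginary axis: arg(z) = 90°


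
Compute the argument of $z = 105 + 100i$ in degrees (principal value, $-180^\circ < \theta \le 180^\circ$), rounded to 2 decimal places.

θ = arctan(b/a) = arctan(100/105) (quadrant-adjusted) = 43.60°


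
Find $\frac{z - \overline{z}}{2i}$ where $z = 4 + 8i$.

z - conjugate(z) = 2bi
(z - conjugate(z))/(2i) = 2bi/(2i) = b = 8


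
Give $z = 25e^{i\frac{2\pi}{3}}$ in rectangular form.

a = r cos θ = 25 * -1/2 = -25/2
b = r sin θ = 25 * sqrt(3)/2 = 25*sqrt(3)/2
z = -25/2 + (25*sqrt(3)/2)i


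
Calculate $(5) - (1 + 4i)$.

(5 - 1) + (0 - 4)i = 4 - 4i


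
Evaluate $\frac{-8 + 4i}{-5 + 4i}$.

Multiply numerator and denominator by conjugate (-5 - 4i):
= (-8 + 4i)(-5 - 4i) / ((-5)^2 + 4^2)
= (56 + 12i) / 41
= 56/41 + (12/41)i


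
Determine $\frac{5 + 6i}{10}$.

Divisor is real, so divide each part by 10:
= 1/2 + (3/5)i


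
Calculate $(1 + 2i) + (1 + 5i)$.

(1 + 1) + (2 + 5)i = 2 + 7i


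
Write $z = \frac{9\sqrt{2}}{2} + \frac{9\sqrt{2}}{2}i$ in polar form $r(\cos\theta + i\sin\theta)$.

r = |z| = sqrt(a^2 + b^2) = sqrt((9*sqrt(2)/2)^2 + (9*sqrt(2)/2)^2) = sqrt(81/2 + 81/2) = sqrt(81) = 9
θ = arctan(b/a) = arctan(6.364/6.364) (quadrant-adjusted) = 45°
z = 9(cos 45° + i sin 45°)


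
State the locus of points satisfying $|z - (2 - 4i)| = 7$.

|z - z0| = r describes a circle centered at z0 with radius r
Here z0 = 2 - 4i and r = 7
Locus: Circle centered at (2, -4) with radius 7


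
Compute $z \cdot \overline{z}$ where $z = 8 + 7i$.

z * conjugate(z) = |z|^2 = a^2 + b^2
= 8^2 + 7^2 = 113


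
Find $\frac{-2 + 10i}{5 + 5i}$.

Multiply numerator and denominator by conjugate (5 - 5i):
= (-2 + 10i)(5 - 5i) / (5^2 + 5^2)
= (40 + 60i) / 50
Divide through by 10: (4 + 6i) / 5
= 4/5 + (6/5)i


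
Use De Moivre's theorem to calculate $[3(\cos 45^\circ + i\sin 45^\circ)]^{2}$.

By De Moivre: z^n = r^n(cos(nθ) + i sin(nθ))
= 3^2(cos(2*45°) + i sin(2*45°))
= 9(cos 90° + i sin 90°)
= 9i


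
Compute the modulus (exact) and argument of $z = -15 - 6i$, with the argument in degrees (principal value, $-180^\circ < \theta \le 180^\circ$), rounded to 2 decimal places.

|z| = sqrt((-15)^2 + (-6)^2) = sqrt(261)
arg(z) = arctan(b/a) = arctan(-6/-15) (quadrant-adjusted) = -158.20°


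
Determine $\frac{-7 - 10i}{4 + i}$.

Multiply numerator and denominator by conjugate (4 - i):
= (-7 - 10i)(4 - i) / (4^2 + 1^2)
= (-38 - 33i) / 17
= -38/17 - (33/17)i


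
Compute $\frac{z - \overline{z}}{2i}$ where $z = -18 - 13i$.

z - conjugate(z) = 2bi
(z - conjugate(z))/(2i) = 2bi/(2i) = b = -13


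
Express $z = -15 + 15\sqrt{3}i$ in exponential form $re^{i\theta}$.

r = |z| = sqrt((-15)^2 + (15*sqrt(3))^2) = sqrt(225 + 675) = sqrt(900) = 30
θ = arctan(b/a) = arctan(25.9808/-15) (quadrant-adjusted) = 120° = 2π/3
z = 30e^(i*2π/3)


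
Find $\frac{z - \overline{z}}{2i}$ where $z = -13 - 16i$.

z - conjugate(z) = 2bi
(z - conjugate(z))/(2i) = 2bi/(2i) = b = -16


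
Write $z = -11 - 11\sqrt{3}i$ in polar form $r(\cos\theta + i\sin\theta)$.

r = |z| = sqrt(a^2 + b^2) = sqrt((-11)^2 + (-11*sqrt(3))^2) = sqrt(121 + 363) = sqrt(484) = 22
θ = arctan(b/a) = arctan(-19.0526/-11) (quadrant-adjusted) = 240°
z = 22(cos 240° + i sin 240°)


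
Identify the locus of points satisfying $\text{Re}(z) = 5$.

Re(z) = x where z = x + yi; the equation x = 5 is satisfied by all points with that x-coordinate
Locus: Vertical line x = 5


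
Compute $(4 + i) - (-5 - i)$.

(4 - (-5)) + (1 - (-1))i = 9 + 2i


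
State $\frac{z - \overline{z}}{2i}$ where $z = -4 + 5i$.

z - conjugate(z) = 2bi
(z - conjugate(z))/(2i) = 2bi/(2i) = b = 5


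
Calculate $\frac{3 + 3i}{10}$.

Divisor is real, so divide each part by 10:
= 3/10 + (3/10)i


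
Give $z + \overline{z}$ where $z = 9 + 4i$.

z + conjugate(z) = (a + bi) + (a - bi) = 2a
= 2 * 9 = 18


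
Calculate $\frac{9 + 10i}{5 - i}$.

Multiply numerator and denominator by conjugate (5 + i):
= (9 + 10i)(5 + i) / (5^2 + (-1)^2)
= (35 + 59i) / 26
= 35/26 + (59/26)i


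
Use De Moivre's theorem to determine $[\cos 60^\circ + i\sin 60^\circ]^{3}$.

By De Moivre: z^n = r^n(cos(nθ) + i sin(nθ))
= 1^3(cos(3*60°) + i sin(3*60°))
= 1(cos 180° + i sin 180°)
= -1


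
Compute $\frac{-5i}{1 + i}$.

Multiply numerator and denominator by conjugate (1 - i):
= (-5i)(1 - i) / (1^2 + 1^2)
= (-5 - 5i) / 2
= -5/2 - (5/2)i


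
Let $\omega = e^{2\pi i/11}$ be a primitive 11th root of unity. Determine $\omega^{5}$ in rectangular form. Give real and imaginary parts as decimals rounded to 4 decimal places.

ω^5 = e^(2πi·5/11) = e^(i·10π/11)
= cos(10π/11) + i sin(10π/11)
= -0.9595 + 0.2817i


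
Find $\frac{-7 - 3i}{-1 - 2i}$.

Multiply numerator and denominator by conjugate (-1 + 2i):
= (-7 - 3i)(-1 + 2i) / ((-1)^2 + (-2)^2)
= (13 - 11i) / 5
= 13/5 - (11/5)i


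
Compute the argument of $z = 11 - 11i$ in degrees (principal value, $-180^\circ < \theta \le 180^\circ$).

θ = arctan(b/a) = arctan(-11/11) (quadrant-adjusted) = -45°


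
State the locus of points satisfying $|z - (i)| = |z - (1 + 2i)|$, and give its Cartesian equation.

|z - z1| = |z - z2| means z is equidistant from z1 and z2,
i.e. the perpendicular bisector of the segment from (0, 1) to (1, 2) (midpoint (1/2, 3/2)).
With z = x + yi, square both sides:
(x - 0)^2 + (y - 1)^2 = (x - 1)^2 + (y - 2)^2
The x^2 and y^2 terms cancel: 2x + 2y = 5 - 1 = 4
Simplify: x + y = 2
Locus: Perpendicular bisector of the segment from (0, 1) to (1, 2): the line x + y = 2


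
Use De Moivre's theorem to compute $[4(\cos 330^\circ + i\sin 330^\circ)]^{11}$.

By De Moivre: z^n = r^n(cos(nθ) + i sin(nθ))
= 4^11(cos(11*330°) + i sin(11*330°))
= 4194304(cos 30° + i sin 30°)
= 2097152*sqrt(3) + 2097152i


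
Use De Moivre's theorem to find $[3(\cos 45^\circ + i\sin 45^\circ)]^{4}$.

By De Moivre: z^n = r^n(cos(nθ) + i sin(nθ))
= 3^4(cos(4*45°) + i sin(4*45°))
= 81(cos 180° + i sin 180°)
= -81


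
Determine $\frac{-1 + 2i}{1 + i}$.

Multiply numerator and denominator by conjugate (1 - i):
= (-1 + 2i)(1 - i) / (1^2 + 1^2)
= (1 + 3i) / 2
= 1/2 + (3/2)i


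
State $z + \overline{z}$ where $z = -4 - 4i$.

z + conjugate(z) = (a + bi) + (a - bi) = 2a
= 2 * (-4) = -8


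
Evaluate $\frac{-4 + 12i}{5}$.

Divisor is real, so divide each part by 5:
= -4/5 + (12/5)i


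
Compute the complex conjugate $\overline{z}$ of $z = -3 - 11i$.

If z = a + bi, then conjugate(z) = a - bi
conjugate(-3 - 11i) = -3 + 11i


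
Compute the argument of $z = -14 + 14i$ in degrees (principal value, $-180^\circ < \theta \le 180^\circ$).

θ = arctan(b/a) = arctan(14/-14) (quadrant-adjusted) = 135°


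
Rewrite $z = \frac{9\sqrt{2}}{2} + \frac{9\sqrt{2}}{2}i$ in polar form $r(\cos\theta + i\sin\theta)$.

r = |z| = sqrt(a^2 + b^2) = sqrt((9*sqrt(2)/2)^2 + (9*sqrt(2)/2)^2) = sqrt(81/2 + 81/2) = sqrt(81) = 9
θ = arctan(b/a) = arctan(6.364/6.364) (quadrant-adjusted) = 45°
z = 9(cos 45° + i sin 45°)


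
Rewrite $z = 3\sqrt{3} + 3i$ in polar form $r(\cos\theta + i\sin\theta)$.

r = |z| = sqrt(a^2 + b^2) = sqrt((3*sqrt(3))^2 + (3)^2) = sqrt(27 + 9) = sqrt(36) = 6
θ = arctan(b/a) = arctan(3/5.1962) (quadrant-adjusted) = 30°
z = 6(cos 30° + i sin 30°)


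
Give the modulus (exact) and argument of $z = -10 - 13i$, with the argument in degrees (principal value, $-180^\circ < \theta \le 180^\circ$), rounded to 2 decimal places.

|z| = sqrt((-10)^2 + (-13)^2) = sqrt(269)
arg(z) = arctan(b/a) = arctan(-13/-10) (quadrant-adjusted) = -127.57°


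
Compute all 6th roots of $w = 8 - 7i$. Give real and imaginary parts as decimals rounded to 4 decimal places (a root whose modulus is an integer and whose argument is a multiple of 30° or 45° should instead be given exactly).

|w| = sqrt(113) ≈ 10.630146, arg(w) ≈ 318.814075°
Root modulus = sqrt(113)^(1/6) ≈ 1.482825
Root arguments: θ_k = (arg(w) + 360°k)/6 for k = 0, 1, ..., 5
Compute each root as (root modulus)(cos θ_k + i sin θ_k) using full-precision intermediates, then round to 4 decimal places.
Roots: 0.8896 + 1.1863i, -0.5826 + 1.3636i, -1.4722 + 0.1772i, -0.8896 - 1.1863i, 0.5826 - 1.3636i, 1.4722 - 0.1772i


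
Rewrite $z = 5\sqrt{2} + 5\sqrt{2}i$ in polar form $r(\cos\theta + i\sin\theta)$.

r = |z| = sqrt(a^2 + b^2) = sqrt((5*sqrt(2))^2 + (5*sqrt(2))^2) = sqrt(50 + 50) = sqrt(100) = 10
θ = arctan(b/a) = arctan(7.0711/7.0711) (quadrant-adjusted) = 45°
z = 10(cos 45° + i sin 45°)


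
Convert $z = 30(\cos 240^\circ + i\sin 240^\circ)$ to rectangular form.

a = r cos θ = 30 * -1/2 = -15
b = r sin θ = 30 * -sqrt(3)/2 = -15*sqrt(3)
z = -15 - 15*sqrt(3)i


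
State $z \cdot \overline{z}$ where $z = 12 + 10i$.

z * conjugate(z) = |z|^2 = a^2 + b^2
= 12^2 + 10^2 = 244


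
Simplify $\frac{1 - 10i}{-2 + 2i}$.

Multiply numerator and denominator by conjugate (-2 - 2i):
= (1 - 10i)(-2 - 2i) / ((-2)^2 + 2^2)
= (-22 + 18i) / 8
Divide through by 2: (-11 + 9i) / 4
= -11/4 + (9/4)i


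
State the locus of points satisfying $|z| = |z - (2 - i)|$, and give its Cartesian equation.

|z - z1| = |z - z2| means z is equidistant from z1 and z2,
i.e. the perpendicular bisector of the segment from (0, 0) to (2, -1) (midpoint (1, -1/2)).
With z = x + yi, square both sides:
(x - 0)^2 + (y - 0)^2 = (x - 2)^2 + (y - (-1))^2
The x^2 and y^2 terms cancel: 4x + (-2)y = 5 - 0 = 5
Simplify: 4x - 2y = 5
Locus: Perpendicular bisector of the segment from (0, 0) to (2, -1): the line 4x - 2y = 5


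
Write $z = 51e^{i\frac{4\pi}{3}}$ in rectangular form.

a = r cos θ = 51 * -1/2 = -51/2
b = r sin θ = 51 * -sqrt(3)/2 = -51*sqrt(3)/2
z = -51/2 - (51*sqrt(3)/2)i


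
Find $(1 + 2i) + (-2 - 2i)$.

(1 + (-2)) + (2 + (-2))i = -1


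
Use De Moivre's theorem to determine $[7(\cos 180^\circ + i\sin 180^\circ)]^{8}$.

By De Moivre: z^n = r^n(cos(nθ) + i sin(nθ))
= 7^8(cos(8*180°) + i sin(8*180°))
= 5764801(cos 0° + i sin 0°)
= 5764801


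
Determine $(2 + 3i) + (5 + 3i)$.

(2 + 5) + (3 + 3)i = 7 + 6i


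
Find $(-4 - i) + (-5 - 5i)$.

(-4 + (-5)) + (-1 + (-5))i = -9 - 6i


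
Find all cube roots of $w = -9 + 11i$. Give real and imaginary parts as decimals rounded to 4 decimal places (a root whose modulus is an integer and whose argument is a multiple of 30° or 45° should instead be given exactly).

|w| = sqrt(202) ≈ 14.212670, arg(w) ≈ 129.289407°
Root modulus = sqrt(202)^(1/3) ≈ 2.422285
Root arguments: θ_k = (arg(w) + 360°k)/3 for k = 0, 1, ..., 2
Compute each root as (root modulus)(cos θ_k + i sin θ_k) using full-precision intermediates, then round to 4 decimal places.
Roots: 1.7688 + 1.6550i, -2.3176 + 0.7043i, 0.5489 - 2.3593i


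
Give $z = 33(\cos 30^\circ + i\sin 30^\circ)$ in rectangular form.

a = r cos θ = 33 * sqrt(3)/2 = 33*sqrt(3)/2
b = r sin θ = 33 * 1/2 = 33/2
z = 33*sqrt(3)/2 + (33/2)i


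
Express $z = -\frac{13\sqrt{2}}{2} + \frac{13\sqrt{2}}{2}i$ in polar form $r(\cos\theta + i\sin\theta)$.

r = |z| = sqrt(a^2 + b^2) = sqrt((-13*sqrt(2)/2)^2 + (13*sqrt(2)/2)^2) = sqrt(169/2 + 169/2) = sqrt(169) = 13
θ = arctan(b/a) = arctan(9.1924/-9.1924) (quadrant-adjusted) = 135°
z = 13(cos 135° + i sin 135°)


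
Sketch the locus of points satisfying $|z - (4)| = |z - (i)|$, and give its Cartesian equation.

|z - z1| = |z - z2| means z is equidistant from z1 and z2,
i.e. the perpendicular bisector of the segment from (4, 0) to (0, 1) (midpoint (2, 1/2)).
With z = x + yi, square both sides:
(x - 4)^2 + (y - 0)^2 = (x - 0)^2 + (y - 1)^2
The x^2 and y^2 terms cancel: -8x + 2y = 1 - 16 = -15
Simplify: 8x - 2y = 15
Locus: Perpendicular bisector of the segment from (4, 0) to (0, 1): the line 8x - 2y = 15


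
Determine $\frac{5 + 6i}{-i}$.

Multiply numerator and denominator by conjugate (i):
= (5 + 6i)(i) / (0^2 + (-1)^2)
= (-6 + 5i) / 1
= -6 + 5i


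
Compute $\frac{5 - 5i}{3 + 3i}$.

Multiply numerator and denominator by conjugate (3 - 3i):
= (5 - 5i)(3 - 3i) / (3^2 + 3^2)
= (-30i) / 18
Divide through by 6: (-5i) / 3
= 0 - (5/3)i


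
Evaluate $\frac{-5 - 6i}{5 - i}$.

Multiply numerator and denominator by conjugate (5 + i):
= (-5 - 6i)(5 + i) / (5^2 + (-1)^2)
= (-19 - 35i) / 26
= -19/26 - (35/26)i


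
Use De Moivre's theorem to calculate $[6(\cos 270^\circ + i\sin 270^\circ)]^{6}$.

By De Moivre: z^n = r^n(cos(nθ) + i sin(nθ))
= 6^6(cos(6*270°) + i sin(6*270°))
= 46656(cos 180° + i sin 180°)
= -46656


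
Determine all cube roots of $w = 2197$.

|w| = 2197, arg(w) = 0°
Root modulus = 2197^(1/3) = 13
Root arguments: θ_k = (0° + 360°k)/3 for k = 0, 1, ..., 2
Roots: 13, -13/2 + (13*sqrt(3)/2)i, -13/2 - (13*sqrt(3)/2)i


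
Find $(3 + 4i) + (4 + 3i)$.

(3 + 4) + (4 + 3)i = 7 + 7i


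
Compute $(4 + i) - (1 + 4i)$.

(4 - 1) + (1 - 4)i = 3 - 3i


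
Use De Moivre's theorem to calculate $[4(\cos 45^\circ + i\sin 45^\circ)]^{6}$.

By De Moivre: z^n = r^n(cos(nθ) + i sin(nθ))
= 4^6(cos(6*45°) + i sin(6*45°))
= 4096(cos 270° + i sin 270°)
= -4096i


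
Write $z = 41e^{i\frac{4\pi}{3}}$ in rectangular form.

a = r cos θ = 41 * -1/2 = -41/2
b = r sin θ = 41 * -sqrt(3)/2 = -41*sqrt(3)/2
z = -41/2 - (41*sqrt(3)/2)i


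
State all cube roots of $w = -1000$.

|w| = 1000, arg(w) = 180°
Root modulus = 1000^(1/3) = 10
Root arguments: θ_k = (180° + 360°k)/3 for k = 0, 1, ..., 2
Roots: 5 + 5*sqrt(3)i, -10, 5 - 5*sqrt(3)i


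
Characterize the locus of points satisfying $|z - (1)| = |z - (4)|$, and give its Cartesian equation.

|z - z1| = |z - z2| means z is equidistant from z1 and z2,
i.e. the perpendicular bisector of the segment from (1, 0) to (4, 0) (midpoint (5/2, 0)).
With z = x + yi, square both sides:
(x - 1)^2 + (y - 0)^2 = (x - 4)^2 + (y - 0)^2
The x^2 and y^2 terms cancel: 6x + 0y = 16 - 1 = 15
Simplify: x = 5/2
Locus: Perpendicular bisector of the segment from (1, 0) to (4, 0): the line x = 5/2


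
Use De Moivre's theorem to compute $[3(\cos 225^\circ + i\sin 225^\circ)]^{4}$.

By De Moivre: z^n = r^n(cos(nθ) + i sin(nθ))
= 3^4(cos(4*225°) + i sin(4*225°))
= 81(cos 180° + i sin 180°)
= -81


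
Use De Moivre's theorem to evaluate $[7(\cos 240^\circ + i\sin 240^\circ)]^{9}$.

By De Moivre: z^n = r^n(cos(nθ) + i sin(nθ))
= 7^9(cos(9*240°) + i sin(9*240°))
= 40353607(cos 0° + i sin 0°)
= 40353607


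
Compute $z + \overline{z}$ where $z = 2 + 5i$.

z + conjugate(z) = (a + bi) + (a - bi) = 2a
= 2 * 2 = 4


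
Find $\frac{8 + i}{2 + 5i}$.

Multiply numerator and denominator by conjugate (2 - 5i):
= (8 + i)(2 - 5i) / (2^2 + 5^2)
= (21 - 38i) / 29
= 21/29 - (38/29)i


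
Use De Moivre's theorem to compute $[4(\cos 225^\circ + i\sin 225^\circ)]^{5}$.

By De Moivre: z^n = r^n(cos(nθ) + i sin(nθ))
= 4^5(cos(5*225°) + i sin(5*225°))
= 1024(cos 45° + i sin 45°)
= 512*sqrt(2) + 512*sqrt(2)i


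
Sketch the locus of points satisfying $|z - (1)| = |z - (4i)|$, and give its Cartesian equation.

|z - z1| = |z - z2| means z is equidistant from z1 and z2,
i.e. the perpendicular bisector of the segment from (1, 0) to (0, 4) (midpoint (1/2, 2)).
With z = x + yi, square both sides:
(x - 1)^2 + (y - 0)^2 = (x - 0)^2 + (y - 4)^2
The x^2 and y^2 terms cancel: -2x + 8y = 16 - 1 = 15
Simplify: 2x - 8y = -15
Locus: Perpendicular bisector of the segment from (1, 0) to (0, 4): the line 2x - 8y = -15


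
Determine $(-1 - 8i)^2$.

(a + bi)^2 = a^2 - b^2 + 2abi
= (-1)^2 - (-8)^2 + 2*(-1)*(-8)i
= -63 + 16i


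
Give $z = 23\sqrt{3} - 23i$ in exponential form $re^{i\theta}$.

r = |z| = sqrt((23*sqrt(3))^2 + (-23)^2) = sqrt(1587 + 529) = sqrt(2116) = 46
θ = arctan(b/a) = arctan(-23/39.8372) (quadrant-adjusted) = -30° = -π/6
z = 46e^(-i*π/6)


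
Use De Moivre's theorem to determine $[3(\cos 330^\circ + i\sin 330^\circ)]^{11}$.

By De Moivre: z^n = r^n(cos(nθ) + i sin(nθ))
= 3^11(cos(11*330°) + i sin(11*330°))
= 177147(cos 30° + i sin 30°)
= 177147*sqrt(3)/2 + (177147/2)i


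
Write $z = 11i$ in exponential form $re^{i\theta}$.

r = |z| = sqrt((0)^2 + (11)^2) = sqrt(0 + 121) = sqrt(121) = 11
a = 0 and b > 0, so z lies on the positive imaginary axis: θ = 90° = π/2
z = 11e^(i*π/2)


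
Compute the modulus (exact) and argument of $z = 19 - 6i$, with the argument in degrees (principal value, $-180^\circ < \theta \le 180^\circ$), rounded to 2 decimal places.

|z| = sqrt(19^2 + (-6)^2) = sqrt(397)
arg(z) = arctan(b/a) = arctan(-6/19) (quadrant-adjusted) = -17.53°


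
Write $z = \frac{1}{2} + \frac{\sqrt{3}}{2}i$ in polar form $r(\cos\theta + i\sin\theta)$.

r = |z| = sqrt(a^2 + b^2) = sqrt((1/2)^2 + (sqrt(3)/2)^2) = sqrt(1/4 + 3/4) = sqrt(1) = 1
θ = arctan(b/a) = arctan(0.866/0.5) (quadrant-adjusted) = 60°
z = 1(cos 60° + i sin 60°)


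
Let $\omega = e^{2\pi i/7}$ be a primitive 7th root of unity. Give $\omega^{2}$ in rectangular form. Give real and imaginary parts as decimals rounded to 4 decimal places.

ω^2 = e^(2πi·2/7) = e^(i·4π/7)
= cos(4π/7) + i sin(4π/7)
= -0.2225 + 0.9749i


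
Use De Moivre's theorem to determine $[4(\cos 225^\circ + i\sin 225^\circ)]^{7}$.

By De Moivre: z^n = r^n(cos(nθ) + i sin(nθ))
= 4^7(cos(7*225°) + i sin(7*225°))
= 16384(cos 135° + i sin 135°)
= -8192*sqrt(2) + 8192*sqrt(2)i


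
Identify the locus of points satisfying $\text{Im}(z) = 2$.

Im(z) = y where z = x + yi; the equation y = 2 is satisfied by all points with that y-coordinate
Locus: Horizontal line y = 2


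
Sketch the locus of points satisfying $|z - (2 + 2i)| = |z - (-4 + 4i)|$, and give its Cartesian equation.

|z - z1| = |z - z2| means z is equidistant from z1 and z2,
i.e. the perpendicular bisector of the segment from (2, 2) to (-4, 4) (midpoint (-1, 3)).
With z = x + yi, square both sides:
(x - 2)^2 + (y - 2)^2 = (x - (-4))^2 + (y - 4)^2
The x^2 and y^2 terms cancel: -12x + 4y = 32 - 8 = 24
Simplify: 3x - y = -6
Locus: Perpendicular bisector of the segment from (2, 2) to (-4, 4): the line 3x - y = -6


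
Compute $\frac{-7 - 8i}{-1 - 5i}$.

Multiply numerator and denominator by conjugate (-1 + 5i):
= (-7 - 8i)(-1 + 5i) / ((-1)^2 + (-5)^2)
= (47 - 27i) / 26
= 47/26 - (27/26)i


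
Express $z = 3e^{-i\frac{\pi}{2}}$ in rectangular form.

a = r cos θ = 3 * 0 = 0
b = r sin θ = 3 * -1 = -3
z = -3i


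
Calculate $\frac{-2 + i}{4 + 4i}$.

Multiply numerator and denominator by conjugate (4 - 4i):
= (-2 + i)(4 - 4i) / (4^2 + 4^2)
= (-4 + 12i) / 32
Divide through by 4: (-1 + 3i) / 8
= -1/8 + (3/8)i


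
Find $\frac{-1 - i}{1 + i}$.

Multiply numerator and denominator by conjugate (1 - i):
= (-1 - i)(1 - i) / (1^2 + 1^2)
= (-2) / 2
= -1


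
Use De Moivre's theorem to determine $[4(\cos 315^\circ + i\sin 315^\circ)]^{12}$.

By De Moivre: z^n = r^n(cos(nθ) + i sin(nθ))
= 4^12(cos(12*315°) + i sin(12*315°))
= 16777216(cos 180° + i sin 180°)
= -16777216


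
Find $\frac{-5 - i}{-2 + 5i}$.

Multiply numerator and denominator by conjugate (-2 - 5i):
= (-5 - i)(-2 - 5i) / ((-2)^2 + 5^2)
= (5 + 27i) / 29
= 5/29 + (27/29)i


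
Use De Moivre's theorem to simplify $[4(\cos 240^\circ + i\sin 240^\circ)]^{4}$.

By De Moivre: z^n = r^n(cos(nθ) + i sin(nθ))
= 4^4(cos(4*240°) + i sin(4*240°))
= 256(cos 240° + i sin 240°)
= -128 - 128*sqrt(3)i


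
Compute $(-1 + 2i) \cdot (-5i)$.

(a1*a2 - b1*b2) + (a1*b2 + b1*a2)i
= (0 - (-10)) + (5 + 0)i
= 10 + 5i


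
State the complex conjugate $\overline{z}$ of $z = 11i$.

If z = a + bi, then conjugate(z) = a - bi
conjugate(11i) = -11i


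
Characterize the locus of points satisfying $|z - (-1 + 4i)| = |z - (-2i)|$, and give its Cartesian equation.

|z - z1| = |z - z2| means z is equidistant from z1 and z2,
i.e. the perpendicular bisector of the segment from (-1, 4) to (0, -2) (midpoint (-1/2, 1)).
With z = x + yi, square both sides:
(x - (-1))^2 + (y - 4)^2 = (x - 0)^2 + (y - (-2))^2
The x^2 and y^2 terms cancel: 2x + (-12)y = 4 - 17 = -13
Simplify: 2x - 12y = -13
Locus: Perpendicular bisector of the segment from (-1, 4) to (0, -2): the line 2x - 12y = -13


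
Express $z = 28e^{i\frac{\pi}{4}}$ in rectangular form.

a = r cos θ = 28 * sqrt(2)/2 = 14*sqrt(2)
b = r sin θ = 28 * sqrt(2)/2 = 14*sqrt(2)
z = 14*sqrt(2) + 14*sqrt(2)i


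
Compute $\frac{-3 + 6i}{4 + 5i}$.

Multiply numerator and denominator by conjugate (4 - 5i):
= (-3 + 6i)(4 - 5i) / (4^2 + 5^2)
= (18 + 39i) / 41
= 18/41 + (39/41)i


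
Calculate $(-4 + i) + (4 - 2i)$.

(-4 + 4) + (1 + (-2))i = -i


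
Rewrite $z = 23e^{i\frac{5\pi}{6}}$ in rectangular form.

a = r cos θ = 23 * -sqrt(3)/2 = -23*sqrt(3)/2
b = r sin θ = 23 * 1/2 = 23/2
z = -23*sqrt(3)/2 + (23/2)i


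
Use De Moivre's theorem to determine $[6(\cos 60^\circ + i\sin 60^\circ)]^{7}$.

By De Moivre: z^n = r^n(cos(nθ) + i sin(nθ))
= 6^7(cos(7*60°) + i sin(7*60°))
= 279936(cos 60° + i sin 60°)
= 139968 + 139968*sqrt(3)i


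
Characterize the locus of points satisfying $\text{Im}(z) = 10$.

Im(z) = y where z = x + yi; the equation y = 10 is satisfied by all points with that y-coordinate
Locus: Horizontal line y = 10


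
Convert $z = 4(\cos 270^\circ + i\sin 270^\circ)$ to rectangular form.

a = r cos θ = 4 * 0 = 0
b = r sin θ = 4 * -1 = -4
z = -4i


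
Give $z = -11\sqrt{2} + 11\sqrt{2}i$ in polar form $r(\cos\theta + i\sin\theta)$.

r = |z| = sqrt(a^2 + b^2) = sqrt((-11*sqrt(2))^2 + (11*sqrt(2))^2) = sqrt(242 + 242) = sqrt(484) = 22
θ = arctan(b/a) = arctan(15.5563/-15.5563) (quadrant-adjusted) = 135°
z = 22(cos 135° + i sin 135°)


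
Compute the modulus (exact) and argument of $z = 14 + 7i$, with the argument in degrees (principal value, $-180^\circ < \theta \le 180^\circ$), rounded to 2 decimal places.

|z| = sqrt(14^2 + 7^2) = sqrt(245)
arg(z) = arctan(b/a) = arctan(7/14) (quadrant-adjusted) = 26.57°


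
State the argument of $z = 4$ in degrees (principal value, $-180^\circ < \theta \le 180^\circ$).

b = 0 and a > 0, so z lies on the positive real axis: θ = 0°


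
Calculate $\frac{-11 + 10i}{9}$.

Divisor is real, so divide each part by 9:
= -11/9 + (10/9)i


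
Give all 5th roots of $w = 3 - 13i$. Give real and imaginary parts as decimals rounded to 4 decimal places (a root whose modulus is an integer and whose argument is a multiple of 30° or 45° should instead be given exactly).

|w| = sqrt(178) ≈ 13.341664, arg(w) ≈ 282.994617°
Root modulus = sqrt(178)^(1/5) ≈ 1.678966
Root arguments: θ_k = (arg(w) + 360°k)/5 for k = 0, 1, ..., 4
Compute each root as (root modulus)(cos θ_k + i sin θ_k) using full-precision intermediates, then round to 4 decimal places.
Roots: 0.9243 + 1.4017i, -1.0474 + 1.3122i, -1.5716 - 0.5907i, 0.0761 - 1.6772i, 1.6187 - 0.4459i


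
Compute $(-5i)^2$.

(a + bi)^2 = a^2 - b^2 + 2abi
= 0^2 - (-5)^2 + 2*0*(-5)i
= -25


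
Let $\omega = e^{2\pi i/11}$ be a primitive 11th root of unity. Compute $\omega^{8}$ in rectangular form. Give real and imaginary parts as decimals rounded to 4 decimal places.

ω^8 = e^(2πi·8/11) = e^(i·16π/11)
= cos(16π/11) + i sin(16π/11)
= -0.1423 - 0.9898i


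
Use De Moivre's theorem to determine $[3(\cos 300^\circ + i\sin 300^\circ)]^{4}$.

By De Moivre: z^n = r^n(cos(nθ) + i sin(nθ))
= 3^4(cos(4*300°) + i sin(4*300°))
= 81(cos 120° + i sin 120°)
= -81/2 + (81*sqrt(3)/2)i


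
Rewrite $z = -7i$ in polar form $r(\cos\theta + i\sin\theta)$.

r = |z| = sqrt(a^2 + b^2) = sqrt((0)^2 + (-7)^2) = sqrt(0 + 49) = sqrt(49) = 7
a = 0 and b < 0, so z lies on the negative imaginary axis: θ = 270°
z = 7(cos 270° + i sin 270°)


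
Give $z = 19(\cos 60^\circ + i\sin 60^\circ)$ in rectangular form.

a = r cos θ = 19 * 1/2 = 19/2
b = r sin θ = 19 * sqrt(3)/2 = 19*sqrt(3)/2
z = 19/2 + (19*sqrt(3)/2)i


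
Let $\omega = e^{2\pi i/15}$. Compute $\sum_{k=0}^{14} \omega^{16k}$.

Let ζ = ω^16 = e^(2πi·16/15). Since 15 ∤ 16, ζ ≠ 1.
Sum = Σ_{k=0}^{14} ζ^k = (ζ^15 - 1)/(ζ - 1) = (ω^{16·15} - 1)/(ζ - 1) = (1 - 1)/(ζ - 1) = 0


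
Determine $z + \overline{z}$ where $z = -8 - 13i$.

z + conjugate(z) = (a + bi) + (a - bi) = 2a
= 2 * (-8) = -16


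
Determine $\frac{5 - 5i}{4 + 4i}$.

Multiply numerator and denominator by conjugate (4 - 4i):
= (5 - 5i)(4 - 4i) / (4^2 + 4^2)
= (-40i) / 32
Divide through by 8: (-5i) / 4
= 0 - (5/4)i


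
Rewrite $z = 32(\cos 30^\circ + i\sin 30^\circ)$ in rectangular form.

a = r cos θ = 32 * sqrt(3)/2 = 16*sqrt(3)
b = r sin θ = 32 * 1/2 = 16
z = 16*sqrt(3) + 16i


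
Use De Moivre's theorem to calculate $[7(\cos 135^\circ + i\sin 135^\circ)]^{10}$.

By De Moivre: z^n = r^n(cos(nθ) + i sin(nθ))
= 7^10(cos(10*135°) + i sin(10*135°))
= 282475249(cos 270° + i sin 270°)
= -282475249i


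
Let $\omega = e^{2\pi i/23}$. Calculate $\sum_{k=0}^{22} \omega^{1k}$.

Let ζ = ω^1 = e^(2πi·1/23). Since 23 ∤ 1, ζ ≠ 1.
Sum = Σ_{k=0}^{22} ζ^k = (ζ^23 - 1)/(ζ - 1) = (ω^{1·23} - 1)/(ζ - 1) = (1 - 1)/(ζ - 1) = 0


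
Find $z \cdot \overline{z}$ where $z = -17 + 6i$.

z * conjugate(z) = |z|^2 = a^2 + b^2
= (-17)^2 + 6^2 = 325


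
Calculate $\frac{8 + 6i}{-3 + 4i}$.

Multiply numerator and denominator by conjugate (-3 - 4i):
= (8 + 6i)(-3 - 4i) / ((-3)^2 + 4^2)
= (-50i) / 25
= -2i


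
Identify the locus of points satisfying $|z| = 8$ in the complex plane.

|z| = 8 means sqrt(x^2 + y^2) = 8
This is a circle of radius 8 centered at the origin


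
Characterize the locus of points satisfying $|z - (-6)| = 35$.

|z - z0| = r describes a circle centered at z0 with radius r
Here z0 = -6 and r = 35
Locus: Circle centered at (-6, 0) with radius 35


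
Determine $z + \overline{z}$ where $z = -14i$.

z + conjugate(z) = (a + bi) + (a - bi) = 2a
= 2 * 0 = 0


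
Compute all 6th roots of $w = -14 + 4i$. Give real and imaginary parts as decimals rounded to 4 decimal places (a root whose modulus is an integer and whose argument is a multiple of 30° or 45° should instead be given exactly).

|w| = sqrt(212) ≈ 14.560220, arg(w) ≈ 164.054604°
Root modulus = sqrt(212)^(1/6) ≈ 1.562649
Root arguments: θ_k = (arg(w) + 360°k)/6 for k = 0, 1, ..., 5
Compute each root as (root modulus)(cos θ_k + i sin θ_k) using full-precision intermediates, then round to 4 decimal places.
Roots: 1.3881 + 0.7177i, 0.0725 + 1.5610i, -1.3156 + 0.8432i, -1.3881 - 0.7177i, -0.0725 - 1.5610i, 1.3156 - 0.8432i


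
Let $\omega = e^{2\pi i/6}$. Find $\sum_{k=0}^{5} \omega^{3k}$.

Let ζ = ω^3 = e^(2πi·3/6). Since 6 ∤ 3, ζ ≠ 1.
Sum = Σ_{k=0}^{5} ζ^k = (ζ^6 - 1)/(ζ - 1) = (ω^{3·6} - 1)/(ζ - 1) = (1 - 1)/(ζ - 1) = 0


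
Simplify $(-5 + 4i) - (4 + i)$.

(-5 - 4) + (4 - 1)i = -9 + 3i


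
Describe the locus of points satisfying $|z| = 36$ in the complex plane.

|z| = 36 means sqrt(x^2 + y^2) = 36
This is a circle of radius 36 centered at the origin


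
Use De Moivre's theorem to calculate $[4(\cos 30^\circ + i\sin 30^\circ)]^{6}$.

By De Moivre: z^n = r^n(cos(nθ) + i sin(nθ))
= 4^6(cos(6*30°) + i sin(6*30°))
= 4096(cos 180° + i sin 180°)
= -4096


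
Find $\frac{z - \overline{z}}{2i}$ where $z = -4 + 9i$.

z - conjugate(z) = 2bi
(z - conjugate(z))/(2i) = 2bi/(2i) = b = 9


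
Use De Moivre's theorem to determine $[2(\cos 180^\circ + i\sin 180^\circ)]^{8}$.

By De Moivre: z^n = r^n(cos(nθ) + i sin(nθ))
= 2^8(cos(8*180°) + i sin(8*180°))
= 256(cos 0° + i sin 0°)
= 256


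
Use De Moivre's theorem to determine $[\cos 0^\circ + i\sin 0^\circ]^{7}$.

By De Moivre: z^n = r^n(cos(nθ) + i sin(nθ))
= 1^7(cos(7*0°) + i sin(7*0°))
= 1(cos 0° + i sin 0°)
= 1


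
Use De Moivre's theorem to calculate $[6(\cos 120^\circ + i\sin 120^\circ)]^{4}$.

By De Moivre: z^n = r^n(cos(nθ) + i sin(nθ))
= 6^4(cos(4*120°) + i sin(4*120°))
= 1296(cos 120° + i sin 120°)
= -648 + 648*sqrt(3)i


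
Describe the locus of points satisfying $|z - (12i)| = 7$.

|z - z0| = r describes a circle centered at z0 with radius r
Here z0 = 12i and r = 7
Locus: Circle centered at (0, 12) with radius 7


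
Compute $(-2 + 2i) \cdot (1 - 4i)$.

(a1*a2 - b1*b2) + (a1*b2 + b1*a2)i
= (-2 - (-8)) + (8 + 2)i
= 6 + 10i


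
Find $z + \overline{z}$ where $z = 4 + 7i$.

z + conjugate(z) = (a + bi) + (a - bi) = 2a
= 2 * 4 = 8


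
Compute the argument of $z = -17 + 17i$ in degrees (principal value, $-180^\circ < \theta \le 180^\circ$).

θ = arctan(b/a) = arctan(17/-17) (quadrant-adjusted) = 135°


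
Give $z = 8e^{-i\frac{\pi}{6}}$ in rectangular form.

a = r cos θ = 8 * sqrt(3)/2 = 4*sqrt(3)
b = r sin θ = 8 * -1/2 = -4
z = 4*sqrt(3) - 4i


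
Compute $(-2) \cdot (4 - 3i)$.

(a1*a2 - b1*b2) + (a1*b2 + b1*a2)i
= (-8 - 0) + (6 + 0)i
= -8 + 6i


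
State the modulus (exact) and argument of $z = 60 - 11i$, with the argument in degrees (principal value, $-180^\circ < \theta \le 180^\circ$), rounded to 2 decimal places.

|z| = sqrt(60^2 + (-11)^2) = 61
arg(z) = arctan(b/a) = arctan(-11/60) (quadrant-adjusted) = -10.39°


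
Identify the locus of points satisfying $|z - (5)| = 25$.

|z - z0| = r describes a circle centered at z0 with radius r
Here z0 = 5 and r = 25
Locus: Circle centered at (5, 0) with radius 25


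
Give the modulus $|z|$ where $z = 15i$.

|z| = sqrt(a^2 + b^2) = sqrt(0^2 + 15^2) = sqrt(225) = 15


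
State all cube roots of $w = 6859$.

|w| = 6859, arg(w) = 0°
Root modulus = 6859^(1/3) = 19
Root arguments: θ_k = (0° + 360°k)/3 for k = 0, 1, ..., 2
Roots: 19, -19/2 + (19*sqrt(3)/2)i, -19/2 - (19*sqrt(3)/2)i


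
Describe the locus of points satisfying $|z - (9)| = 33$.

|z - z0| = r describes a circle centered at z0 with radius r
Here z0 = 9 and r = 33
Locus: Circle centered at (9, 0) with radius 33


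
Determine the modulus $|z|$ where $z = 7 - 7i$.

|z| = sqrt(a^2 + b^2) = sqrt(7^2 + (-7)^2) = sqrt(98) = sqrt(98)


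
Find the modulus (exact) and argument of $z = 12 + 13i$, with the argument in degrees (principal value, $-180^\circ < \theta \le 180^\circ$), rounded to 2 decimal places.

|z| = sqrt(12^2 + 13^2) = sqrt(313)
arg(z) = arctan(b/a) = arctan(13/12) (quadrant-adjusted) = 47.29°


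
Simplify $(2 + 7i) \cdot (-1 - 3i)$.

(a1*a2 - b1*b2) + (a1*b2 + b1*a2)i
= (-2 - (-21)) + (-6 + (-7))i
= 19 - 13i


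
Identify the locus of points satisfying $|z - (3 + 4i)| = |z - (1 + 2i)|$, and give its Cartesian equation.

|z - z1| = |z - z2| means z is equidistant from z1 and z2,
i.e. the perpendicular bisector of the segment from (3, 4) to (1, 2) (midpoint (2, 3)).
With z = x + yi, square both sides:
(x - 3)^2 + (y - 4)^2 = (x - 1)^2 + (y - 2)^2
The x^2 and y^2 terms cancel: -4x + (-4)y = 5 - 25 = -20
Simplify: x + y = 5
Locus: Perpendicular bisector of the segment from (3, 4) to (1, 2): the line x + y = 5


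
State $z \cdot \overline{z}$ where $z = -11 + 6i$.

z * conjugate(z) = |z|^2 = a^2 + b^2
= (-11)^2 + 6^2 = 157


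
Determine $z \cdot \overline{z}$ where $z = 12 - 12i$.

z * conjugate(z) = |z|^2 = a^2 + b^2
= 12^2 + (-12)^2 = 288


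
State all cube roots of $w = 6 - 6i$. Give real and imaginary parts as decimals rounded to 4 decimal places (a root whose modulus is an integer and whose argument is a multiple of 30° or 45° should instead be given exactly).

|w| = sqrt(72) ≈ 8.485281, arg(w) = 315°
Root modulus = sqrt(72)^(1/3) ≈ 2.039649
Root arguments: θ_k = (315° + 360°k)/3 for k = 0, 1, ..., 2
Compute each root as (root modulus)(cos θ_k + i sin θ_k) using full-precision intermediates, then round to 4 decimal places.
Roots: -0.5279 + 1.9701i, -1.4422 - 1.4422i, 1.9701 - 0.5279i


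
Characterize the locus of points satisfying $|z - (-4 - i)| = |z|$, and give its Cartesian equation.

|z - z1| = |z - z2| means z is equidistant from z1 and z2,
i.e. the perpendicular bisector of the segment from (-4, -1) to (0, 0) (midpoint (-2, -1/2)).
With z = x + yi, square both sides:
(x - (-4))^2 + (y - (-1))^2 = (x - 0)^2 + (y - 0)^2
The x^2 and y^2 terms cancel: 8x + 2y = 0 - 17 = -17
Simplify: 8x + 2y = -17
Locus: Perpendicular bisector of the segment from (-4, -1) to (0, 0): the line 8x + 2y = -17


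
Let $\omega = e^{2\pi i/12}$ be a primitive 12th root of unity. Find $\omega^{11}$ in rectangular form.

ω^11 = e^(2πi·11/12) = e^(i·11π/6)
= cos(11π/6) + i sin(11π/6)
= sqrt(3)/2 - (1/2)i


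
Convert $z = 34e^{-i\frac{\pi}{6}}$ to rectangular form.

a = r cos θ = 34 * sqrt(3)/2 = 17*sqrt(3)
b = r sin θ = 34 * -1/2 = -17
z = 17*sqrt(3) - 17i
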